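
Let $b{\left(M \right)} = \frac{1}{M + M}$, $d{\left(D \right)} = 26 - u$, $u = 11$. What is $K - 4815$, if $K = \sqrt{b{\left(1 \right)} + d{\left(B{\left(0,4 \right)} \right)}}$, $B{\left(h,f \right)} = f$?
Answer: $-4815 + \frac{\sqrt{62}}{2} \approx -4811.1$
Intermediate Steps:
$d{\left(D \right)} = 15$ ($d{\left(D \right)} = 26 - 11 = 15$)
$b{\left(M \right)} = \frac{1}{2 M}$
$K = \frac{\sqrt{62}}{2}$ ($K = \sqrt{\frac{1}{2 \cdot 1} + 15} = \sqrt{\frac{1}{2} \cdot 1 + 15} = \sqrt{\frac{1}{2} + 15} = \sqrt{\frac{31}{2}} = \frac{\sqrt{62}}{2} \approx 3.937$)
$K - 4815 = \frac{\sqrt{62}}{2} - 4815 = -4815 + \frac{\sqrt{62}}{2}$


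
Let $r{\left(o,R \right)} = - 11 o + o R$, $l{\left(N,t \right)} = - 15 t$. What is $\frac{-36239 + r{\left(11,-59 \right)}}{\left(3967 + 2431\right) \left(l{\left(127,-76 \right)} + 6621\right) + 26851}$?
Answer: $- \frac{37009}{49681729} \approx -0.00074492$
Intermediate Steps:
$r{\left(o,R \right)} = - 11 o + R o$
$\frac{-36239 + r{\left(11,-59 \right)}}{\left(3967 + 2431\right) \left(l{\left(127,-76 \right)} + 6621\right) + 26851} = \frac{-36239 + 11 \left(-11 - 59\right)}{\left(3967 + 2431\right) \left(\left(-15\right) \left(-76\right) + 6621\right) + 26851} = \frac{-36239 + 11 \left(-70\right)}{6398 \left(1140 + 6621\right) + 26851} = \frac{-36239 - 770}{6398 \cdot 7761 + 26851} = - \frac{37009}{49654878 + 26851} = - \frac{37009}{49681729}$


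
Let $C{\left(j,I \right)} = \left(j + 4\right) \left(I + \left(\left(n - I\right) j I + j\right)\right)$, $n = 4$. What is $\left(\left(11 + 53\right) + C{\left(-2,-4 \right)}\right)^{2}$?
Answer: $32400$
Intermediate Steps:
$C{\left(j,I \right)} = \left(4 + j\right) \left(I + j + I j \left(4 - I\right)\right)$ ($C{\left(j,I \right)} = \left(j + 4\right) \left(I + \left(\left(4 - I\right) j I + j\right)\right) = \left(4 + j\right) \left(I + \left(j \left(4 - I\right) I + j\right)\right) = \left(4 + j\right) \left(I + \left(I j \left(4 - I\right) + j\right)\right) = \left(4 + j\right) \left(I + \left(j + I j \left(4 - I\right)\right)\right) = \left(4 + j\right) \left(I + j + I j \left(4 - I\right)\right)$)
$\left(\left(11 + 53\right) + C{\left(-2,-4 \right)}\right)^{2} = \left(\left(11 + 53\right) + \left(\left(-2\right)^{2} + 4 \left(-4\right) + 4 \left(-2\right) - \left(-4\right)^{2} \left(-2\right)^{2} - - 8 \left(-4\right)^{2} + 4 \left(-4\right) \left(-2\right)^{2} + 17 \left(-4\right) \left(-2\right)\right)\right)^{2} = \left(64 - \left(-116 - 128 + 128\right)\right)^{2} = \left(64 - -116\right)^{2} = \left(64 + 116\right)^{2} = 180^{2} = 32400$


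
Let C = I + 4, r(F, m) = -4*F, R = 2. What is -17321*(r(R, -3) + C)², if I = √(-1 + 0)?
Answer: -259815 + 138568*I ≈ -2.5982e+5 + 1.3857e+5*I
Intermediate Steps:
I
C = 4 + I (C = I + 4 = 4 + I ≈ 4.0 + 1.0*I)
-17321*(r(R, -3) + C)² = -17321*(-4*2 + (4 + I))² = -17321*(-8 + (4 + I))² = -17321*(-4 + I)²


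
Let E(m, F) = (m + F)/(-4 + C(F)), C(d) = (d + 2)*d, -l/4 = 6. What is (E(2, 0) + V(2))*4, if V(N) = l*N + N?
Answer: -186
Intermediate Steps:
l = -24 (l = -4*6 = -24)
C(d) = d*(2 + d) (C(d) = (2 + d)*d = d*(2 + d))
V(N) = -23*N (V(N) = -24*N + N = -23*N)
E(m, F) = (F + m)/(-4 + F*(2 + F)) (E(m, F) = (m + F)/(-4 + F*(2 + F)) = (F + m)/(-4 + F*(2 + F)))
(E(2, 0) + V(2))*4 = ((0 + 2)/(-4 + 0*(2 + 0)) - 23*2)*4 = (2/(-4 + 0*2) - 46)*4 = (2/(-4 + 0) - 46)*4 = (2/(-4) - 46)*4 = (-¼*2 - 46)*4 = (-½ - 46)*4 = -93/2*4 = -186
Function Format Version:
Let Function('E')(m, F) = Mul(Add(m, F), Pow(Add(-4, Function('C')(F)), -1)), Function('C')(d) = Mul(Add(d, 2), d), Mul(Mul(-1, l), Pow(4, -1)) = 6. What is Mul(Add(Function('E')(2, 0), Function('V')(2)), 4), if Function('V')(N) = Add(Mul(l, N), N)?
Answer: -186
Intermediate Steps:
l = -24 (l = Mul(-4, 6) = -24)
Function('C')(d) = Mul(d, Add(2, d)) (Function('C')(d) = Mul(Add(2, d), d) = Mul(d, Add(2, d)))
Function('V')(N) = Mul(-23, N) (Function('V')(N) = Add(Mul(-24, N), N) = Mul(-23, N))
Function('E')(m, F) = Mul(Pow(Add(-4, Mul(F, Add(2, F))), -1), Add(F, m)) (Function('E')(m, F) = Mul(Add(m, F), Pow(Add(-4, Mul(F, Add(2, F))), -1)) = Mul(Add(F, m), Pow(Add(-4, Mul(F, Add(2, F))), -1)) = Mul(Pow(Add(-4, Mul(F, Add(2, F))), -1), Add(F, m)))
Mul(Add(Function('E')(2, 0), Function('V')(2)), 4) = Mul(Add(Mul(Pow(Add(-4, Mul(0, Add(2, 0))), -1), Add(0, 2)), Mul(-23, 2)), 4) = Mul(Add(Mul(Pow(Add(-4, Mul(0, 2)), -1), 2), -46), 4) = Mul(Add(Mul(Pow(Add(-4, 0), -1), 2), -46), 4) = Mul(Add(Mul(Pow(-4, -1), 2), -46), 4) = Mul(Add(Mul(Rational(-1, 4), 2), -46), 4) = Mul(Add(Rational(-1, 2), -46), 4) = Mul(Rational(-93, 2), 4) = -186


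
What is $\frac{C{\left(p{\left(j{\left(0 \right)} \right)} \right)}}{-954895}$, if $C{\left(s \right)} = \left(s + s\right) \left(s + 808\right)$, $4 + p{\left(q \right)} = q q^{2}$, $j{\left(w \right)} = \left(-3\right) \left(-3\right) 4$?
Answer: $- \frac{885641568}{190979} \approx -4637.4$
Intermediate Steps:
$j{\left(w \right)} = 36$ ($j{\left(w \right)} = 9 \cdot 4 = 36$)
$p{\left(q \right)} = -4 + q^{3}$ ($p{\left(q \right)} = -4 + q q^{2} = -4 + q^{3}$)
$C{\left(s \right)} = 2 s \left(808 + s\right)$
$\frac{C{\left(p{\left(j{\left(0 \right)} \right)} \right)}}{-954895} = \frac{2 \left(-4 + 36^{3}\right) \left(808 - \left(4 - 36^{3}\right)\right)}{-954895} = 2 \left(-4 + 46656\right) \left(808 + \left(-4 + 46656\right)\right) \left(- \frac{1}{954895}\right) = 2 \cdot 46652 \left(808 + 46652\right) \left(- \frac{1}{954895}\right) = 2 \cdot 46652 \cdot 47460 \left(- \frac{1}{954895}\right) = 4428207840 \left(- \frac{1}{954895}\right) = - \frac{885641568}{190979}$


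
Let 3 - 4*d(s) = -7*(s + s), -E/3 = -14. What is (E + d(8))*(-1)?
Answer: -283/4 ≈ -70.750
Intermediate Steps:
E = 42 (E = -3*(-14) = 42)
d(s) = ¾ + 7*s/2 (d(s) = ¾ - (-7)*(s + s)/4 = ¾ - (-7)*2*s/4 = ¾ - (-7)*s/2 = ¾ + 7*s/2)
(E + d(8))*(-1) = (42 + (¾ + (7/2)*8))*(-1) = (42 + (¾ + 28))*(-1) = (42 + 115/4)*(-1) = (283/4)*(-1) = -283/4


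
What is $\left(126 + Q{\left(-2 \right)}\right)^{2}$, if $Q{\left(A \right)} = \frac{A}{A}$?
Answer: $16129$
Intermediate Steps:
$Q{\left(A \right)} = 1$
$\left(126 + Q{\left(-2 \right)}\right)^{2} = \left(126 + 1\right)^{2} = 127^{2} = 16129$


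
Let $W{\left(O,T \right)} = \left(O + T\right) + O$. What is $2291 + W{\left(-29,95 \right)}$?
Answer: $2328$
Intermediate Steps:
$W{\left(O,T \right)} = T + 2 O$
$2291 + W{\left(-29,95 \right)} = 2291 + \left(95 + 2 \left(-29\right)\right) = 2291 + \left(95 - 58\right) = 2291 + 37 = 2328$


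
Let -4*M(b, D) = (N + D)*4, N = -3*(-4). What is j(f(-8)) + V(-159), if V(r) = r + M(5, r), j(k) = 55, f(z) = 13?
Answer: 43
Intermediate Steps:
N = 12
M(b, D) = -12 - D (M(b, D) = -(12 + D)*4/4 = -(48 + 4*D)/4 = -12 - D)
V(r) = -12 (V(r) = r + (-12 - r) = -12)
j(f(-8)) + V(-159) = 55 - 12 = 43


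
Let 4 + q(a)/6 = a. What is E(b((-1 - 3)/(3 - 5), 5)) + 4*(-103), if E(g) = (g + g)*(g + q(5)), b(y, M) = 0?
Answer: -412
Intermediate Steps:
q(a) = -24 + 6*a
E(g) = 2*g*(6 + g) (E(g) = (g + g)*(g + (-24 + 6*5)) = (2*g)*(g + (-24 + 30)) = (2*g)*(g + 6) = (2*g)*(6 + g) = 2*g*(6 + g))
E(b((-1 - 3)/(3 - 5), 5)) + 4*(-103) = 2*0*(6 + 0) + 4*(-103) = 2*0*6 - 412 = 0 - 412 = -412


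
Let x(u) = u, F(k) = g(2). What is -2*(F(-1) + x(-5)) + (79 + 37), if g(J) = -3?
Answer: 132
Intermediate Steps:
F(k) = -3
-2*(F(-1) + x(-5)) + (79 + 37) = -2*(-3 - 5) + (79 + 37) = -2*(-8) + 116 = 16 + 116 = 132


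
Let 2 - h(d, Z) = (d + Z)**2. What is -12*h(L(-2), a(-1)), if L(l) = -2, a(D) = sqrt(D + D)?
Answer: -48*I*sqrt(2) ≈ -67.882*I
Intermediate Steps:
a(D) = sqrt(2)*sqrt(D) (a(D) = sqrt(2*D) = sqrt(2)*sqrt(D))
h(d, Z) = 2 - (Z + d)**2 (h(d, Z) = 2 - (d + Z)**2 = 2 - (Z + d)**2)
-12*h(L(-2), a(-1)) = -12*(2 - (sqrt(2)*sqrt(-1) - 2)**2) = -12*(2 - (sqrt(2)*I - 2)**2) = -12*(2 - (I*sqrt(2) - 2)**2) = -12*(2 - (-2 + I*sqrt(2))**2) = -24 + 12*(-2 + I*sqrt(2))**2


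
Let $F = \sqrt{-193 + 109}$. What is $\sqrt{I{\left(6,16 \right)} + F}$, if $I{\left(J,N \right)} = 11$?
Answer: $\sqrt{11 + 2 i \sqrt{21}} \approx 3.5579 + 1.288 i$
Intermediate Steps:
$F = 2 i \sqrt{21}$ ($F = \sqrt{-84} = 2 i \sqrt{21} \approx 9.1651 i$)
$\sqrt{I{\left(6,16 \right)} + F} = \sqrt{11 + 2 i \sqrt{21}}$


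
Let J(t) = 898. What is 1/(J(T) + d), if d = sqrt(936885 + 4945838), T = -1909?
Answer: -898/5076319 + sqrt(5882723)/5076319 ≈ 0.00030089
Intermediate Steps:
d = sqrt(5882723) ≈ 2425.4
1/(J(T) + d) = 1/(898 + sqrt(5882723))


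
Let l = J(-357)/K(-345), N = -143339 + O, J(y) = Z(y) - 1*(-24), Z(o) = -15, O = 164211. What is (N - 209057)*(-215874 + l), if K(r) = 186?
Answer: 2518702854225/62 ≈ 4.0624e+10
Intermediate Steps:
J(y) = 9 (J(y) = -15 - 1*(-24) = -15 + 24 = 9)
N = 20872 (N = -143339 + 164211 = 20872)
l = 3/62 (l = 9/186 = 9*(1/186) = 3/62 ≈ 0.048387)
(N - 209057)*(-215874 + l) = (20872 - 209057)*(-215874 + 3/62) = -188185*(-13384185/62) = 2518702854225/62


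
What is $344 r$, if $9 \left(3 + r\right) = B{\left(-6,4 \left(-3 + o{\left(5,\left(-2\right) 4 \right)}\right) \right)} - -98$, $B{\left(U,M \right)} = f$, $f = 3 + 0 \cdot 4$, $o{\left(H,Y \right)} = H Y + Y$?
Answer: $\frac{25456}{9} \approx 2828.4$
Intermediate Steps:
$o{\left(H,Y \right)} = Y + H Y$
$f = 3$ ($f = 3 + 0 = 3$)
$B{\left(U,M \right)} = 3$
$r = \frac{74}{9}$ ($r = -3 + \frac{3 - -98}{9} = -3 + \frac{3 + 98}{9} = -3 + \frac{1}{9} \cdot 101 = -3 + \frac{101}{9} = \frac{74}{9} \approx 8.2222$)
$344 r = 344 \cdot \frac{74}{9} = \frac{25456}{9}$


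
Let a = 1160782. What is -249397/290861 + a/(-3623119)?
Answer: -1241221222545/1053824015459 ≈ -1.1778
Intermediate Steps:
-249397/290861 + a/(-3623119) = -249397/290861 + 1160782/(-3623119) = -249397*1/290861 + 1160782*(-1/3623119) = -249397/290861 - 1160782/3623119 = -1241221222545/1053824015459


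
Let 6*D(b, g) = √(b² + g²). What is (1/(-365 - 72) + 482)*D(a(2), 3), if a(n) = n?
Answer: 70211*√13/874 ≈ 289.64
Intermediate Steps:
D(b, g) = √(b² + g²)/6
(1/(-365 - 72) + 482)*D(a(2), 3) = (1/(-365 - 72) + 482)*(√(2² + 3²)/6) = (1/(-437) + 482)*(√(4 + 9)/6) = (-1/437 + 482)*(√13/6) = 210633*(√13/6)/437 = 70211*√13/874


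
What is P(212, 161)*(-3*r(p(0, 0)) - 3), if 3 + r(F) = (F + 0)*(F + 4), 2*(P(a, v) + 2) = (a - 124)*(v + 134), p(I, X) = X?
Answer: 77868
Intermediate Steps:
P(a, v) = -2 + (-124 + a)*(134 + v)/2 (P(a, v) = -2 + ((a - 124)*(v + 134))/2 = -2 + ((-124 + a)*(134 + v))/2 = -2 + (-124 + a)*(134 + v)/2)
r(F) = -3 + F*(4 + F) (r(F) = -3 + (F + 0)*(F + 4) = -3 + F*(4 + F))
P(212, 161)*(-3*r(p(0, 0)) - 3) = (-8310 - 62*161 + 67*212 + (½)*212*161)*(-3*(-3 + 0² + 4*0) - 3) = (-8310 - 9982 + 14204 + 17066)*(-3*(-3 + 0 + 0) - 3) = 12978*(-3*(-3) - 3) = 12978*(9 - 3) = 12978*6 = 77868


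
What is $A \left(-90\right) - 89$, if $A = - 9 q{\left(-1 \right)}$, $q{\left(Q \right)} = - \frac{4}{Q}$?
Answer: $3151$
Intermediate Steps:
$A = -36$ ($A = - 9 \left(- \frac{4}{-1}\right) = - 9 \left(\left(-4\right) \left(-1\right)\right) = \left(-9\right) 4 = -36$)
$A \left(-90\right) - 89 = \left(-36\right) \left(-90\right) - 89 = 3240 - 89 = 3151$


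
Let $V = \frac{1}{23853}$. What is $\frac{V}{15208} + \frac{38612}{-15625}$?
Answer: $- \frac{14006751027863}{5668069125000} \approx -2.4712$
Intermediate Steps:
$V = \frac{1}{23853} \approx 4.1923 \cdot 10^{-5}$
$\frac{V}{15208} + \frac{38612}{-15625} = \frac{1}{23853 \cdot 15208} + \frac{38612}{-15625} = \frac{1}{23853} \cdot \frac{1}{15208} + 38612 \left(- \frac{1}{15625}\right) = \frac{1}{362756424} - \frac{38612}{15625} = - \frac{14006751027863}{5668069125000}$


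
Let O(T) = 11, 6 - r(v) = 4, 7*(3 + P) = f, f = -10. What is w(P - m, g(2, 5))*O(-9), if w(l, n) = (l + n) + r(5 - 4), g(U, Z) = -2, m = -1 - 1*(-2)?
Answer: -418/7 ≈ -59.714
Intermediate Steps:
m = 1 (m = -1 + 2 = 1)
P = -31/7 (P = -3 + (⅐)*(-10) = -3 - 10/7 = -31/7 ≈ -4.4286)
r(v) = 2 (r(v) = 6 - 1*4 = 6 - 4 = 2)
w(l, n) = 2 + l + n (w(l, n) = (l + n) + 2 = 2 + l + n)
w(P - m, g(2, 5))*O(-9) = (2 + (-31/7 - 1*1) - 2)*11 = (2 + (-31/7 - 1) - 2)*11 = (2 - 38/7 - 2)*11 = -38/7*11 = -418/7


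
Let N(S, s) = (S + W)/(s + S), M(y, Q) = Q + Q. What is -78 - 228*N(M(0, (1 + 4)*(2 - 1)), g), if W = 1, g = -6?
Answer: -705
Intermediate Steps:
M(y, Q) = 2*Q
N(S, s) = (1 + S)/(S + s) (N(S, s) = (S + 1)/(s + S) = (1 + S)/(S + s))
-78 - 228*N(M(0, (1 + 4)*(2 - 1)), g) = -78 - 228*(1 + 2*((1 + 4)*(2 - 1)))/(2*((1 + 4)*(2 - 1)) - 6) = -78 - 228*(1 + 2*(5*1))/(2*(5*1) - 6) = -78 - 228*(1 + 2*5)/(2*5 - 6) = -78 - 228*(1 + 10)/(10 - 6) = -78 - 228*11/4 = -78 - 627 = -705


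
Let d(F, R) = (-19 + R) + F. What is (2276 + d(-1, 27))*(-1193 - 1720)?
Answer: -6650379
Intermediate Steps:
d(F, R) = -19 + F + R
(2276 + d(-1, 27))*(-1193 - 1720) = (2276 + (-19 - 1 + 27))*(-1193 - 1720) = (2276 + 7)*(-2913) = 2283*(-2913) = -6650379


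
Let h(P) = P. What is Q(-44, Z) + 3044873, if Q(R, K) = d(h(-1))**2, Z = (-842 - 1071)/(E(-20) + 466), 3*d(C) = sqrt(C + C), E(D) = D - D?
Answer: 27403855/9 ≈ 3.0449e+6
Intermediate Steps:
E(D) = 0
d(C) = sqrt(2)*sqrt(C)/3 (d(C) = sqrt(C + C)/3 = sqrt(2*C)/3 = (sqrt(2)*sqrt(C))/3 = sqrt(2)*sqrt(C)/3)
Z = -1913/466 (Z = (-842 - 1071)/(0 + 466) = -1913/466 ≈ -4.1051)
Q(R, K) = -2/9 (Q(R, K) = (sqrt(2)*sqrt(-1)/3)**2 = (sqrt(2)*I/3)**2 = (I*sqrt(2)/3)**2 = -2/9)
Q(-44, Z) + 3044873 = -2/9 + 3044873 = 27403855/9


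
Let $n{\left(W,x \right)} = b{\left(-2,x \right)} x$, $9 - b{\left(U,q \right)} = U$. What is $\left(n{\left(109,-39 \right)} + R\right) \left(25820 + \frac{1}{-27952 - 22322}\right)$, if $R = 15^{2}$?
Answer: $- \frac{44134539086}{8379} \approx -5.2673 \cdot 10^{6}$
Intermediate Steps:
$R = 225$
$b{\left(U,q \right)} = 9 - U$
$n{\left(W,x \right)} = 11 x$ ($n{\left(W,x \right)} = \left(9 - -2\right) x = \left(9 + 2\right) x = 11 x$)
$\left(n{\left(109,-39 \right)} + R\right) \left(25820 + \frac{1}{-27952 - 22322}\right) = \left(11 \left(-39\right) + 225\right) \left(25820 + \frac{1}{-27952 - 22322}\right) = \left(-429 + 225\right) \left(25820 + \frac{1}{-50274}\right) = - 204 \left(25820 - \frac{1}{50274}\right) = \left(-204\right) \frac{1298074679}{50274} = - \frac{44134539086}{8379}$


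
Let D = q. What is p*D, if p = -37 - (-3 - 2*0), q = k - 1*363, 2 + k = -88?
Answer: 15402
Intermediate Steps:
k = -90 (k = -2 - 88 = -90)
q = -453 (q = -90 - 1*363 = -90 - 363 = -453)
D = -453
p = -34 (p = -37 - (-3 + 0) = -37 - 1*(-3) = -37 + 3 = -34)
p*D = -34*(-453) = 15402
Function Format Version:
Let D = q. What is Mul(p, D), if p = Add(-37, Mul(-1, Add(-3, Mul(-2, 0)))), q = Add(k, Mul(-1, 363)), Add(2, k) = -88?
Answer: 15402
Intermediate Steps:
k = -90 (k = Add(-2, -88) = -90)
q = -453 (q = Add(-90, Mul(-1, 363)) = Add(-90, -363) = -453)
D = -453
p = -34 (p = Add(-37, Mul(-1, Add(-3, 0))) = Add(-37, Mul(-1, -3)) = Add(-37, 3) = -34)
Mul(p, D) = Mul(-34, -453) = 15402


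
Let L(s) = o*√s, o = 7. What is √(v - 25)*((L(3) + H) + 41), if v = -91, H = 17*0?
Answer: I*√29*(82 + 14*√3) ≈ 572.17*I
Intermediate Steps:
H = 0
L(s) = 7*√s
√(v - 25)*((L(3) + H) + 41) = √(-91 - 25)*((7*√3 + 0) + 41) = √(-116)*(7*√3 + 41) = (2*I*√29)*(41 + 7*√3) = 2*I*√29*(41 + 7*√3)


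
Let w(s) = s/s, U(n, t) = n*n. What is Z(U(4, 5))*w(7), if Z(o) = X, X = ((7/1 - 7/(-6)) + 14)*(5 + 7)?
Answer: 266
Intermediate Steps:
X = 266 (X = ((7*1 - 7*(-⅙)) + 14)*12 = ((7 + 7/6) + 14)*12 = (49/6 + 14)*12 = (133/6)*12 = 266)
U(n, t) = n²
Z(o) = 266
w(s) = 1
Z(U(4, 5))*w(7) = 266*1 = 266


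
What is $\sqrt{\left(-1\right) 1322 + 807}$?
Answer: $i \sqrt{515} \approx 22.694 i$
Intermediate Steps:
$\sqrt{\left(-1\right) 1322 + 807} = \sqrt{-1322 + 807} = \sqrt{-515} = i \sqrt{515}$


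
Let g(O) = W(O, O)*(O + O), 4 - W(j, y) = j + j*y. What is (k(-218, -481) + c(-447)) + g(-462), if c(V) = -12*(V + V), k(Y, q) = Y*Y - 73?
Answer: 196849851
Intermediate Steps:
W(j, y) = 4 - j - j*y (W(j, y) = 4 - (j + j*y) = 4 + (-j - j*y) = 4 - j - j*y)
k(Y, q) = -73 + Y² (k(Y, q) = Y² - 73 = -73 + Y²)
g(O) = 2*O*(4 - O - O²) (g(O) = (4 - O - O*O)*(O + O) = (4 - O - O²)*(2*O) = 2*O*(4 - O - O²))
c(V) = -24*V
(k(-218, -481) + c(-447)) + g(-462) = ((-73 + (-218)²) - 24*(-447)) + 2*(-462)*(4 - 1*(-462) - 1*(-462)²) = ((-73 + 47524) + 10728) + 2*(-462)*(4 + 462 - 1*213444) = (47451 + 10728) + 2*(-462)*(4 + 462 - 213444) = 58179 + 2*(-462)*(-212978) = 58179 + 196791672 = 196849851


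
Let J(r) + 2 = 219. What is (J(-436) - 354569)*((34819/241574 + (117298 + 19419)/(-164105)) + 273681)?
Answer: -1922296836779420617032/19821750635 ≈ -9.6979e+10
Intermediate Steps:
J(r) = 217 (J(r) = -2 + 219 = 217)
(J(-436) - 354569)*((34819/241574 + (117298 + 19419)/(-164105)) + 273681) = (217 - 354569)*((34819/241574 + (117298 + 19419)/(-164105)) + 273681) = -354352*((34819*(1/241574) + 136717*(-1/164105)) + 273681) = -354352*((34819/241574 - 136717/164105) + 273681) = -354352*(-27313300563/39643501270 + 273681) = -354352*10849645757774307/39643501270 = -1922296836779420617032/19821750635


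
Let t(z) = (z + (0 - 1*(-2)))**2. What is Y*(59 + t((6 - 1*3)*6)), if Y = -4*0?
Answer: 0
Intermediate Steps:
t(z) = (2 + z)**2 (t(z) = (z + (0 + 2))**2 = (z + 2)**2 = (2 + z)**2)
Y = 0
Y*(59 + t((6 - 1*3)*6)) = 0*(59 + (2 + (6 - 1*3)*6)**2) = 0*(59 + (2 + (6 - 3)*6)**2) = 0*(59 + (2 + 3*6)**2) = 0*(59 + (2 + 18)**2) = 0*(59 + 20**2) = 0*(59 + 400) = 0*459 = 0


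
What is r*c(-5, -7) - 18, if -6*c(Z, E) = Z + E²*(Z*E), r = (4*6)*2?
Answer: -13698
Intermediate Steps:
r = 48 (r = 24*2 = 48)
c(Z, E) = -Z/6 - Z*E³/6 (c(Z, E) = -(Z + E²*(Z*E))/6 = -(Z + E²*(E*Z))/6 = -(Z + Z*E³)/6 = -Z/6 - Z*E³/6)
r*c(-5, -7) - 18 = 48*(-⅙*(-5)*(1 + (-7)³)) - 18 = 48*(-⅙*(-5)*(1 - 343)) - 18 = 48*(-⅙*(-5)*(-342)) - 18 = 48*(-285) - 18 = -13680 - 18 = -13698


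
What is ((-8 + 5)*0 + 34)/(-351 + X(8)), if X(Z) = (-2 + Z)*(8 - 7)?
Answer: -34/345 ≈ -0.098551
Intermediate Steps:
X(Z) = -2 + Z (X(Z) = (-2 + Z)*1 = -2 + Z)
((-8 + 5)*0 + 34)/(-351 + X(8)) = ((-8 + 5)*0 + 34)/(-351 + (-2 + 8)) = (-3*0 + 34)/(-351 + 6) = (0 + 34)/(-345) = 34*(-1/345) = -34/345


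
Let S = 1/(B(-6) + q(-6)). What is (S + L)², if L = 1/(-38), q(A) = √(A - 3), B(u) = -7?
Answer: 22995/1214404 + 243*I/15979 ≈ 0.018935 + 0.015207*I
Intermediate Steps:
q(A) = √(-3 + A)
L = -1/38 ≈ -0.026316
S = (-7 - 3*I)/58 (S = 1/(-7 + √(-3 - 6)) = 1/(-7 + √(-9)) = 1/(-7 + 3*I) = (-7 - 3*I)/58 ≈ -0.12069 - 0.051724*I)
(S + L)² = ((-7/58 - 3*I/58) - 1/38)² = (-81/551 - 3*I/58)²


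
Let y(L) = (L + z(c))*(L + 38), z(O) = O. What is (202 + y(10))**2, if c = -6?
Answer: 155236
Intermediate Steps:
y(L) = (-6 + L)*(38 + L) (y(L) = (L - 6)*(L + 38) = (-6 + L)*(38 + L))
(202 + y(10))**2 = (202 + (-228 + 10**2 + 32*10))**2 = (202 + (-228 + 100 + 320))**2 = (202 + 192)**2 = 394**2 = 155236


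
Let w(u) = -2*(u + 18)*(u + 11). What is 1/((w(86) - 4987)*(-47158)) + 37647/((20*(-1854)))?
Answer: -2481850768931/2444471713240 ≈ -1.0153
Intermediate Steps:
w(u) = -2*(11 + u)*(18 + u) (w(u) = -2*(18 + u)*(11 + u) = -2*(11 + u)*(18 + u))
1/((w(86) - 4987)*(-47158)) + 37647/((20*(-1854))) = 1/((-396 - 58*86 - 2*86**2) - 4987*(-47158)) + 37647/((20*(-1854))) = -1/47158/((-396 - 4988 - 2*7396) - 4987) + 37647/(-37080) = -1/47158/((-396 - 4988 - 14792) - 4987) + 37647*(-1/37080) = -1/47158/(-20176 - 4987) - 4183/4120 = -1/47158/(-25163) - 4183/4120 = -1/25163*(-1/47158) - 4183/4120 = 1/1186636754 - 4183/4120 = -2481850768931/2444471713240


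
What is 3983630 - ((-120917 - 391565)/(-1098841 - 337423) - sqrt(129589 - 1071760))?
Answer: 2860771922919/718132 + I*sqrt(942171) ≈ 3.9836e+6 + 970.66*I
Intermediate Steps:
3983630 - ((-120917 - 391565)/(-1098841 - 337423) - sqrt(129589 - 1071760)) = 3983630 - (-512482/(-1436264) - sqrt(-942171)) = 3983630 - (-512482*(-1/1436264) - I*sqrt(942171)) = 3983630 - (256241/718132 - I*sqrt(942171)) = 3983630 + (-256241/718132 + I*sqrt(942171)) = 2860771922919/718132 + I*sqrt(942171)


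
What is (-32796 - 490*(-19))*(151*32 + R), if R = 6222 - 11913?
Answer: 20174474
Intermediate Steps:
R = -5691
(-32796 - 490*(-19))*(151*32 + R) = (-32796 - 490*(-19))*(151*32 - 5691) = (-32796 + 9310)*(4832 - 5691) = -23486*(-859) = 20174474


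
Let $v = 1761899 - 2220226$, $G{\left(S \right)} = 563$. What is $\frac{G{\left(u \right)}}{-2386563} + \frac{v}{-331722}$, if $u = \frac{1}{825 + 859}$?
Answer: $\frac{364546500205}{263891817162} \approx 1.3814$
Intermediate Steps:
$u = \frac{1}{1684} \approx 0.00059382$
$v = -458327$
$\frac{G{\left(u \right)}}{-2386563} + \frac{v}{-331722} = \frac{563}{-2386563} - \frac{458327}{-331722} = 563 \left(- \frac{1}{2386563}\right) - - \frac{458327}{331722} = - \frac{563}{2386563} + \frac{458327}{331722} = \frac{364546500205}{263891817162}$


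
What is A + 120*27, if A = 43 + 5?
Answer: 3288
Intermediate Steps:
A = 48
A + 120*27 = 48 + 120*27 = 48 + 3240 = 3288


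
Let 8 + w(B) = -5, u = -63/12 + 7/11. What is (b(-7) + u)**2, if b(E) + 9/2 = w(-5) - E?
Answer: 442225/1936 ≈ 228.42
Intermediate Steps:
u = -203/44 (u = -63*1/12 + 7*(1/11) = -21/4 + 7/11 = -203/44 ≈ -4.6136)
w(B) = -13 (w(B) = -8 - 5 = -13)
b(E) = -35/2 - E (b(E) = -9/2 + (-13 - E) = -35/2 - E)
(b(-7) + u)**2 = ((-35/2 - 1*(-7)) - 203/44)**2 = ((-35/2 + 7) - 203/44)**2 = (-21/2 - 203/44)**2 = (-665/44)**2 = 442225/1936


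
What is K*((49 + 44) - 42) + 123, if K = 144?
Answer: 7467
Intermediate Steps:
K*((49 + 44) - 42) + 123 = 144*((49 + 44) - 42) + 123 = 144*(93 - 42) + 123 = 144*51 + 123 = 7344 + 123 = 7467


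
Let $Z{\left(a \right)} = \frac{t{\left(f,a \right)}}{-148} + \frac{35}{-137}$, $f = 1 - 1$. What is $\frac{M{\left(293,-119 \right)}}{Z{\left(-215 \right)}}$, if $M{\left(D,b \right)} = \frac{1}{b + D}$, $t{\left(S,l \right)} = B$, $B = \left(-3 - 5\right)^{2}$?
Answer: $- \frac{5069}{606738} \approx -0.0083545$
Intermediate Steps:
$f = 0$
$B = 64$ ($B = \left(-8\right)^{2} = 64$)
$t{\left(S,l \right)} = 64$
$Z{\left(a \right)} = - \frac{3487}{5069}$ ($Z{\left(a \right)} = \frac{64}{-148} + \frac{35}{-137} = 64 \left(- \frac{1}{148}\right) + 35 \left(- \frac{1}{137}\right) = - \frac{16}{37} - \frac{35}{137} = - \frac{3487}{5069}$)
$M{\left(D,b \right)} = \frac{1}{D + b}$
$\frac{M{\left(293,-119 \right)}}{Z{\left(-215 \right)}} = \frac{1}{\left(293 - 119\right) \left(- \frac{3487}{5069}\right)} = \frac{1}{174} \left(- \frac{5069}{3487}\right) = - \frac{5069}{606738}$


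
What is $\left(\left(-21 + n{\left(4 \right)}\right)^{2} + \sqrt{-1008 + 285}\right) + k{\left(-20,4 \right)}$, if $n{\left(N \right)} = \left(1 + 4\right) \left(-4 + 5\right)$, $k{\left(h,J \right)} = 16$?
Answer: $272 + i \sqrt{723} \approx 272.0 + 26.889 i$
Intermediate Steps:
$n{\left(N \right)} = 5$ ($n{\left(N \right)} = 5 \cdot 1 = 5$)
$\left(\left(-21 + n{\left(4 \right)}\right)^{2} + \sqrt{-1008 + 285}\right) + k{\left(-20,4 \right)} = \left(\left(-21 + 5\right)^{2} + \sqrt{-1008 + 285}\right) + 16 = \left(\left(-16\right)^{2} + \sqrt{-723}\right) + 16 = \left(256 + i \sqrt{723}\right) + 16 = 272 + i \sqrt{723}$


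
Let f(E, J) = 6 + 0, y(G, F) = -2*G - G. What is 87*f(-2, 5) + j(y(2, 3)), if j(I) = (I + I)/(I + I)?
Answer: 523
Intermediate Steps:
y(G, F) = -3*G
f(E, J) = 6
j(I) = 1 (j(I) = (2*I)/((2*I)) = (2*I)*(1/(2*I)) = 1)
87*f(-2, 5) + j(y(2, 3)) = 87*6 + 1 = 522 + 1 = 523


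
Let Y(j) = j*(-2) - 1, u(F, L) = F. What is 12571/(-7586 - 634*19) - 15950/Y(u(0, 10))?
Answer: 313117829/19632 ≈ 15949.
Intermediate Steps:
Y(j) = -1 - 2*j (Y(j) = -2*j - 1 = -1 - 2*j)
12571/(-7586 - 634*19) - 15950/Y(u(0, 10)) = 12571/(-7586 - 634*19) - 15950/(-1 - 2*0) = 12571/(-7586 - 12046) - 15950/(-1 + 0) = 12571/(-19632) - 15950/(-1) = 12571*(-1/19632) - 15950*(-1) = -12571/19632 + 15950 = 313117829/19632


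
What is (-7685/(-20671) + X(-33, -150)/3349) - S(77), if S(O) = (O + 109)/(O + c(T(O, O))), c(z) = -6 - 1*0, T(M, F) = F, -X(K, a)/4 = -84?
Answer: -10555796303/4915129709 ≈ -2.1476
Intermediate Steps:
X(K, a) = 336 (X(K, a) = -4*(-84) = 336)
c(z) = -6 (c(z) = -6 + 0 = -6)
S(O) = (109 + O)/(-6 + O) (S(O) = (O + 109)/(O - 6) = (109 + O)/(-6 + O))
(-7685/(-20671) + X(-33, -150)/3349) - S(77) = (-7685/(-20671) + 336/3349) - (109 + 77)/(-6 + 77) = (-7685*(-1/20671) + 336*(1/3349)) - 186/71 = (7685/20671 + 336/3349) - 186/71 = 32682521/69227179 - 1*186/71 = 32682521/69227179 - 186/71 = -10555796303/4915129709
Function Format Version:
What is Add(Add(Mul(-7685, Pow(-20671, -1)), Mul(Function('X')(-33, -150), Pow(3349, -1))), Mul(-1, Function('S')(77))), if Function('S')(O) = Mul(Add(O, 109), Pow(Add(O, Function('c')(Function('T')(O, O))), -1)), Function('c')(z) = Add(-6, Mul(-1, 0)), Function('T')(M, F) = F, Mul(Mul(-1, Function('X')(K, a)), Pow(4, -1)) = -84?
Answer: Rational(-10555796303, 4915129709) ≈ -2.1476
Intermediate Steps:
Function('X')(K, a) = 336 (Function('X')(K, a) = Mul(-4, -84) = 336)
Function('c')(z) = -6 (Function('c')(z) = Add(-6, 0) = -6)
Function('S')(O) = Mul(Pow(Add(-6, O), -1), Add(109, O)) (Function('S')(O) = Mul(Add(O, 109), Pow(Add(O, -6), -1)) = Mul(Add(109, O), Pow(Add(-6, O), -1)) = Mul(Pow(Add(-6, O), -1), Add(109, O)))
Add(Add(Mul(-7685, Pow(-20671, -1)), Mul(Function('X')(-33, -150), Pow(3349, -1))), Mul(-1, Function('S')(77))) = Add(Add(Mul(-7685, Pow(-20671, -1)), Mul(336, Pow(3349, -1))), Mul(-1, Mul(Pow(Add(-6, 77), -1), Add(109, 77)))) = Add(Add(Mul(-7685, Rational(-1, 20671)), Mul(336, Rational(1, 3349))), Mul(-1, Mul(Pow(71, -1), 186))) = Add(Add(Rational(7685, 20671), Rational(336, 3349)), Mul(-1, Mul(Rational(1, 71), 186))) = Add(Rational(32682521, 69227179), Mul(-1, Rational(186, 71))) = Add(Rational(32682521, 69227179), Rational(-186, 71)) = Rational(-10555796303, 4915129709)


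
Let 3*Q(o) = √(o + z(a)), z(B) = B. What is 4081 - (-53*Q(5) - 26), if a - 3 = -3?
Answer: 4107 + 53*√5/3 ≈ 4146.5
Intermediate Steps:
a = 0 (a = 3 - 3 = 0)
Q(o) = √o/3 (Q(o) = √(o + 0)/3 = √o/3)
4081 - (-53*Q(5) - 26) = 4081 - (-53*√5/3 - 26) = 4081 - (-26 - 53*√5/3) = 4081 + (26 + 53*√5/3) = 4107 + 53*√5/3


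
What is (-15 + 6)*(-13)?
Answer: 117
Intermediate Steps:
(-15 + 6)*(-13) = -9*(-13) = 117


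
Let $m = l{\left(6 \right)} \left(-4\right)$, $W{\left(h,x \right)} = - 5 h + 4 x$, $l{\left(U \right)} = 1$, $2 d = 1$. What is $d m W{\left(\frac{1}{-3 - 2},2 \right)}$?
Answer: $-18$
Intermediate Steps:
$d = \frac{1}{2}$ ($d = \frac{1}{2} \cdot 1 = \frac{1}{2} \approx 0.5$)
$m = -4$ ($m = 1 \left(-4\right) = -4$)
$d m W{\left(\frac{1}{-3 - 2},2 \right)} = \frac{1}{2} \left(-4\right) \left(- \frac{5}{-3 - 2} + 4 \cdot 2\right) = - 2 \left(- \frac{5}{-5} + 8\right) = - 2 \left(\left(-5\right) \left(- \frac{1}{5}\right) + 8\right) = - 2 \left(1 + 8\right) = \left(-2\right) 9 = -18$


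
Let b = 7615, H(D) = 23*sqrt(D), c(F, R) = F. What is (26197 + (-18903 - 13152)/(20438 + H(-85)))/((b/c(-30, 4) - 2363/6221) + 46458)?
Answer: 408470361770673258/720464456827992523 + 27519153390*I*sqrt(85)/720464456827992523 ≈ 0.56695 + 3.5215e-7*I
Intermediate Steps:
(26197 + (-18903 - 13152)/(20438 + H(-85)))/((b/c(-30, 4) - 2363/6221) + 46458) = (26197 + (-18903 - 13152)/(20438 + 23*sqrt(-85)))/((7615/(-30) - 2363/6221) + 46458) = (26197 - 32055/(20438 + 23*(I*sqrt(85))))/((7615*(-1/30) - 2363*1/6221) + 46458) = (26197 - 32055/(20438 + 23*I*sqrt(85)))/((-1523/6 - 2363/6221) + 46458) = (26197 - 32055/(20438 + 23*I*sqrt(85)))/(-9488761/37326 + 46458) = (26197 - 32055/(20438 + 23*I*sqrt(85)))/(1724602547/37326) = (26197 - 32055/(20438 + 23*I*sqrt(85)))*(37326/1724602547) = 977829222/1724602547 - 1196484930/(1724602547*(20438 + 23*I*sqrt(85)))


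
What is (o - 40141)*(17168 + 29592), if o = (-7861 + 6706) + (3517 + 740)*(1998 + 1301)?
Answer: 654759097720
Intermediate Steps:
o = 14042688 (o = -1155 + 4257*3299 = -1155 + 14043843 = 14042688)
(o - 40141)*(17168 + 29592) = (14042688 - 40141)*(17168 + 29592) = 14002547*46760 = 654759097720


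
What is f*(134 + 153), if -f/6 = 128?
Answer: -220416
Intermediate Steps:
f = -768 (f = -6*128 = -768)
f*(134 + 153) = -768*(134 + 153) = -768*287 = -220416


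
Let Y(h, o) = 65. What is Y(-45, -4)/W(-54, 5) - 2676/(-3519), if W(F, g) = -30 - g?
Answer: -9005/8211 ≈ -1.0967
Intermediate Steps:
Y(-45, -4)/W(-54, 5) - 2676/(-3519) = 65/(-30 - 1*5) - 2676/(-3519) = 65/(-30 - 5) - 2676*(-1/3519) = 65/(-35) + 892/1173 = 65*(-1/35) + 892/1173 = -13/7 + 892/1173 = -9005/8211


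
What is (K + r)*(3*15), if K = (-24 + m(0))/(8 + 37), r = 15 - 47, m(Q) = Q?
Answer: -1464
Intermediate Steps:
r = -32
K = -8/15 (K = (-24 + 0)/(8 + 37) = -24/45 = -24*1/45 = -8/15 ≈ -0.53333)
(K + r)*(3*15) = (-8/15 - 32)*(3*15) = -488/15*45 = -1464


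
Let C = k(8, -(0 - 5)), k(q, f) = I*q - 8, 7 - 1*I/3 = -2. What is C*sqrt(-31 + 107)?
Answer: 416*sqrt(19) ≈ 1813.3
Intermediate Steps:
I = 27 (I = 21 - 3*(-2) = 21 + 6 = 27)
k(q, f) = -8 + 27*q (k(q, f) = 27*q - 8 = -8 + 27*q)
C = 208 (C = -8 + 27*8 = -8 + 216 = 208)
C*sqrt(-31 + 107) = 208*sqrt(-31 + 107) = 208*sqrt(76) = 208*(2*sqrt(19)) = 416*sqrt(19)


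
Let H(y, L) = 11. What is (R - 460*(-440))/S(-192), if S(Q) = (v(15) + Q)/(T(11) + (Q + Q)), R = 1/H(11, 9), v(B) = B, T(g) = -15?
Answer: 296111333/649 ≈ 4.5626e+5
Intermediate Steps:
R = 1/11 ≈ 0.090909
S(Q) = (15 + Q)/(-15 + 2*Q) (S(Q) = (15 + Q)/(-15 + (Q + Q)) = (15 + Q)/(-15 + 2*Q))
(R - 460*(-440))/S(-192) = (1/11 - 460*(-440))/(((15 - 192)/(-15 + 2*(-192)))) = (1/11 + 202400)/((-177/(-15 - 384))) = 2226401/(11*((-177/(-399)))) = 2226401/(11*((-1/399*(-177)))) = 2226401/(11*(59/133)) = (2226401/11)*(133/59) = 296111333/649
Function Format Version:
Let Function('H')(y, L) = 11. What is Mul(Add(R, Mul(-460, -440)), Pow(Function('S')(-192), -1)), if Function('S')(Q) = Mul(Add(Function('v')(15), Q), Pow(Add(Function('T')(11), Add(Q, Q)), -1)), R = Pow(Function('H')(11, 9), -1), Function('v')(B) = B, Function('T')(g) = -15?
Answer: Rational(296111333, 649) ≈ 4.5626e+5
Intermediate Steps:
R = Rational(1, 11) (R = Pow(11, -1) = Rational(1, 11) ≈ 0.090909)
Function('S')(Q) = Mul(Pow(Add(-15, Mul(2, Q)), -1), Add(15, Q)) (Function('S')(Q) = Mul(Add(15, Q), Pow(Add(-15, Add(Q, Q)), -1)) = Mul(Add(15, Q), Pow(Add(-15, Mul(2, Q)), -1)) = Mul(Pow(Add(-15, Mul(2, Q)), -1), Add(15, Q)))
Mul(Add(R, Mul(-460, -440)), Pow(Function('S')(-192), -1)) = Mul(Add(Rational(1, 11), Mul(-460, -440)), Pow(Mul(Pow(Add(-15, Mul(2, -192)), -1), Add(15, -192)), -1)) = Mul(Add(Rational(1, 11), 202400), Pow(Mul(Pow(Add(-15, -384), -1), -177), -1)) = Mul(Rational(2226401, 11), Pow(Mul(Pow(-399, -1), -177), -1)) = Mul(Rational(2226401, 11), Pow(Mul(Rational(-1, 399), -177), -1)) = Mul(Rational(2226401, 11), Pow(Rational(59, 133), -1)) = Mul(Rational(2226401, 11), Rational(133, 59)) = Rational(296111333, 649)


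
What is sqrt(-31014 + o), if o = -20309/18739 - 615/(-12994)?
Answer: I*sqrt(1838869219153351761110)/243494566 ≈ 176.11*I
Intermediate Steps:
o = -252370661/243494566 (o = -20309*1/18739 - 615*(-1/12994) = -20309/18739 + 615/12994 = -252370661/243494566 ≈ -1.0365)
sqrt(-31014 + o) = sqrt(-31014 - 252370661/243494566) = sqrt(-7551992840585/243494566) = I*sqrt(1838869219153351761110)/243494566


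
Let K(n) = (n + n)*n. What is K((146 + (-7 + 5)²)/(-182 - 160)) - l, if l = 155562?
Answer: -505419688/3249 ≈ -1.5556e+5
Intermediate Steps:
K(n) = 2*n² (K(n) = (2*n)*n = 2*n²)
K((146 + (-7 + 5)²)/(-182 - 160)) - l = 2*((146 + (-7 + 5)²)/(-182 - 160))² - 1*155562 = 2*((146 + (-2)²)/(-342))² - 155562 = 2*((146 + 4)*(-1/342))² - 155562 = 2*(150*(-1/342))² - 155562 = 2*(-25/57)² - 155562 = 2*(625/3249) - 155562 = 1250/3249 - 155562 = -505419688/3249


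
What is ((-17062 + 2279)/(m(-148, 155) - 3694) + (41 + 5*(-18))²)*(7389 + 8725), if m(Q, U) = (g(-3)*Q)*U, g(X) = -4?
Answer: 1703505069931/44033 ≈ 3.8687e+7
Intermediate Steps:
m(Q, U) = -4*Q*U (m(Q, U) = (-4*Q)*U = -4*Q*U)
((-17062 + 2279)/(m(-148, 155) - 3694) + (41 + 5*(-18))²)*(7389 + 8725) = ((-17062 + 2279)/(-4*(-148)*155 - 3694) + (41 + 5*(-18))²)*(7389 + 8725) = (-14783/(91760 - 3694) + (41 - 90)²)*16114 = (-14783/88066 + (-49)²)*16114 = (-14783*1/88066 + 2401)*16114 = (-14783/88066 + 2401)*16114 = (211431683/88066)*16114 = 1703505069931/44033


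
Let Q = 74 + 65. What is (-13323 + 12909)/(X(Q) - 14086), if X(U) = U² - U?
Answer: -207/2548 ≈ -0.081240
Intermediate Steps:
Q = 139
(-13323 + 12909)/(X(Q) - 14086) = (-13323 + 12909)/(139*(-1 + 139) - 14086) = -414/(139*138 - 14086) = -414/(19182 - 14086) = -414/5096 = -414*1/5096 = -207/2548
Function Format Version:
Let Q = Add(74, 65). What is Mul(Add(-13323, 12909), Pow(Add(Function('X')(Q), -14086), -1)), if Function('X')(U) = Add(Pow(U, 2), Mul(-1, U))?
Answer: Rational(-207, 2548) ≈ -0.081240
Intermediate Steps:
Q = 139
Mul(Add(-13323, 12909), Pow(Add(Function('X')(Q), -14086), -1)) = Mul(Add(-13323, 12909), Pow(Add(Mul(139, Add(-1, 139)), -14086), -1)) = Mul(-414, Pow(Add(Mul(139, 138), -14086), -1)) = Mul(-414, Pow(Add(19182, -14086), -1)) = Mul(-414, Pow(5096, -1)) = Mul(-414, Rational(1, 5096)) = Rational(-207, 2548)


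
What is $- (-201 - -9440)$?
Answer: $-9239$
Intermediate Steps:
$- (-201 - -9440) = - (-201 + 9440) = \left(-1\right) 9239 = -9239$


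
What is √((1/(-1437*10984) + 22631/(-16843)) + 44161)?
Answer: √780259698913292999034209598/132925023372 ≈ 210.14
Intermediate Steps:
√((1/(-1437*10984) + 22631/(-16843)) + 44161) = √((-1/1437*1/10984 + 22631*(-1/16843)) + 44161) = √((-1/15784008 - 22631/16843) + 44161) = √(-357207901891/265850046744 + 44161) = √(11739846706359893/265850046744) = √780259698913292999034209598/132925023372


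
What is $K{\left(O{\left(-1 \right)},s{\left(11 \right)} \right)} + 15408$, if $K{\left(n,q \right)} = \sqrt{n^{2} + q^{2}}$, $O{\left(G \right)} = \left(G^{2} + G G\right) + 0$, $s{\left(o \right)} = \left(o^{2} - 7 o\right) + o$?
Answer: $15408 + \sqrt{3029} \approx 15463.0$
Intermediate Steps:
$s{\left(o \right)} = o^{2} - 6 o$
$O{\left(G \right)} = 2 G^{2}$ ($O{\left(G \right)} = \left(G^{2} + G^{2}\right) + 0 = 2 G^{2} + 0 = 2 G^{2}$)
$K{\left(O{\left(-1 \right)},s{\left(11 \right)} \right)} + 15408 = \sqrt{\left(2 \left(-1\right)^{2}\right)^{2} + \left(11 \left(-6 + 11\right)\right)^{2}} + 15408 = \sqrt{\left(2 \cdot 1\right)^{2} + \left(11 \cdot 5\right)^{2}} + 15408 = \sqrt{2^{2} + 55^{2}} + 15408 = \sqrt{4 + 3025} + 15408 = \sqrt{3029} + 15408 = 15408 + \sqrt{3029}$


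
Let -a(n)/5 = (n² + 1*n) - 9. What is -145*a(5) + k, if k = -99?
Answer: 15126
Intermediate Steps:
a(n) = 45 - 5*n - 5*n² (a(n) = -5*((n² + 1*n) - 9) = -5*((n² + n) - 9) = -5*((n + n²) - 9) = -5*(-9 + n + n²) = 45 - 5*n - 5*n²)
-145*a(5) + k = -145*(45 - 5*5 - 5*5²) - 99 = -145*(45 - 25 - 5*25) - 99 = -145*(45 - 25 - 125) - 99 = -145*(-105) - 99 = 15225 - 99 = 15126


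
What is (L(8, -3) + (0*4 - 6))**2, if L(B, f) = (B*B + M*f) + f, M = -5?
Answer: 4900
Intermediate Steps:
L(B, f) = B**2 - 4*f (L(B, f) = (B*B - 5*f) + f = (B**2 - 5*f) + f = B**2 - 4*f)
(L(8, -3) + (0*4 - 6))**2 = ((8**2 - 4*(-3)) + (0*4 - 6))**2 = ((64 + 12) + (0 - 6))**2 = (76 - 6)**2 = 70**2 = 4900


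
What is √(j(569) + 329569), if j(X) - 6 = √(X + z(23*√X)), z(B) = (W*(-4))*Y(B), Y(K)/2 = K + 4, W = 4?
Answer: √(329575 + √(441 - 736*√569)) ≈ 574.09 + 0.11*I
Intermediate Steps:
Y(K) = 8 + 2*K (Y(K) = 2*(K + 4) = 2*(4 + K) = 8 + 2*K)
z(B) = -128 - 32*B (z(B) = (4*(-4))*(8 + 2*B) = -16*(8 + 2*B) = -128 - 32*B)
j(X) = 6 + √(-128 + X - 736*√X) (j(X) = 6 + √(X + (-128 - 736*√X)) = 6 + √(-128 + X - 736*√X))
√(j(569) + 329569) = √((6 + √(-128 + 569 - 736*√569)) + 329569) = √((6 + √(441 - 736*√569)) + 329569) = √(329575 + √(441 - 736*√569))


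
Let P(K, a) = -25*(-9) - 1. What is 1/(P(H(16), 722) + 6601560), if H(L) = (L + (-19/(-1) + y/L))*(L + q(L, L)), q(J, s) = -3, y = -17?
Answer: 1/6601784 ≈ 1.5147e-7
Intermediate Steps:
H(L) = (-3 + L)*(19 + L - 17/L) (H(L) = (L + (-19/(-1) - 17/L))*(L - 3) = (L + (-19*(-1) - 17/L))*(-3 + L) = (L + (19 - 17/L))*(-3 + L) = (19 + L - 17/L)*(-3 + L) = (-3 + L)*(19 + L - 17/L))
P(K, a) = 224 (P(K, a) = 225 - 1 = 224)
1/(P(H(16), 722) + 6601560) = 1/(224 + 6601560) = 1/6601784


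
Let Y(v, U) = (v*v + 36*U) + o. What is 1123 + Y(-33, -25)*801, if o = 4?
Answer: 155716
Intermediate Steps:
Y(v, U) = 4 + v² + 36*U (Y(v, U) = (v*v + 36*U) + 4 = (v² + 36*U) + 4 = 4 + v² + 36*U)
1123 + Y(-33, -25)*801 = 1123 + (4 + (-33)² + 36*(-25))*801 = 1123 + (4 + 1089 - 900)*801 = 1123 + 193*801 = 1123 + 154593 = 155716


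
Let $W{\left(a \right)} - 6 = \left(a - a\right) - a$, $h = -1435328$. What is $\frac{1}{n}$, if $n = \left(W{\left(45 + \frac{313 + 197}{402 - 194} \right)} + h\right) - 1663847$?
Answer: $- \frac{104}{322318511} \approx -3.2266 \cdot 10^{-7}$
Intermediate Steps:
$W{\left(a \right)} = 6 - a$ ($W{\left(a \right)} = 6 + \left(\left(a - a\right) - a\right) = 6 + \left(0 - a\right) = 6 - a$)
$n = - \frac{322318511}{104}$ ($n = \left(\left(6 - \left(45 + \frac{313 + 197}{402 - 194}\right)\right) - 1435328\right) - 1663847 = \left(\left(6 - \left(45 + \frac{510}{208}\right)\right) - 1435328\right) - 1663847 = \left(\left(6 - \left(45 + 510 \cdot \frac{1}{208}\right)\right) - 1435328\right) - 1663847 = \left(\left(6 - \left(45 + \frac{255}{104}\right)\right) - 1435328\right) - 1663847 = \left(\left(6 - \frac{4935}{104}\right) - 1435328\right) - 1663847 = \left(- \frac{4311}{104} - 1435328\right) - 1663847 = - \frac{149278423}{104} - 1663847 = - \frac{322318511}{104} \approx -3.0992 \cdot 10^{6}$)
$\frac{1}{n} = \frac{1}{- \frac{322318511}{104}} = - \frac{104}{322318511}$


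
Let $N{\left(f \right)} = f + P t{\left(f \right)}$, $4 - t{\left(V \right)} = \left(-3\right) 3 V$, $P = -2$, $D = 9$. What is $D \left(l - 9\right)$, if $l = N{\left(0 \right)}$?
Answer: $-153$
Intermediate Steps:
$t{\left(V \right)} = 4 + 9 V$ ($t{\left(V \right)} = 4 - \left(-3\right) 3 V = 4 - - 9 V = 4 + 9 V$)
$N{\left(f \right)} = -8 - 17 f$ ($N{\left(f \right)} = f - 2 \left(4 + 9 f\right) = f - \left(8 + 18 f\right) = -8 - 17 f$)
$l = -8$ ($l = -8 - 0 = -8 + 0 = -8$)
$D \left(l - 9\right) = 9 \left(-8 - 9\right) = 9 \left(-17\right) = -153$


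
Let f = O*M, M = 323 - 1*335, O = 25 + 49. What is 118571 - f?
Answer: 119459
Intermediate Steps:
O = 74
M = -12 (M = 323 - 335 = -12)
f = -888 (f = 74*(-12) = -888)
118571 - f = 118571 - 1*(-888) = 118571 + 888 = 119459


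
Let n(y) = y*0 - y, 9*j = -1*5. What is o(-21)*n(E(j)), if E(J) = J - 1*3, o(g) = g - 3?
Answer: -256/3 ≈ -85.333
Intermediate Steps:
j = -5/9 (j = (-1*5)/9 = (⅑)*(-5) = -5/9 ≈ -0.55556)
o(g) = -3 + g
E(J) = -3 + J (E(J) = J - 3 = -3 + J)
n(y) = -y (n(y) = 0 - y = -y)
o(-21)*n(E(j)) = (-3 - 21)*(-(-3 - 5/9)) = -(-24)*(-32)/9 = -24*32/9 = -256/3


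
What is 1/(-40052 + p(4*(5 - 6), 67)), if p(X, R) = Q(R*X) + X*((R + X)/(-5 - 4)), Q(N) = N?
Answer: -1/40292 ≈ -2.4819e-5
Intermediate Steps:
p(X, R) = R*X + X*(-R/9 - X/9) (p(X, R) = R*X + X*((R + X)/(-5 - 4)) = R*X + X*((R + X)/(-9)) = R*X + X*((R + X)*(-⅑)) = R*X + X*(-R/9 - X/9))
1/(-40052 + p(4*(5 - 6), 67)) = 1/(-40052 + (4*(5 - 6))*(-4*(5 - 6) + 8*67)/9) = 1/(-40052 + (4*(-1))*(-4*(-1) + 536)/9) = 1/(-40052 + (⅑)*(-4)*(-1*(-4) + 536)) = 1/(-40052 + (⅑)*(-4)*(4 + 536)) = 1/(-40052 + (⅑)*(-4)*540) = 1/(-40052 - 240) = 1/(-40292) = -1/40292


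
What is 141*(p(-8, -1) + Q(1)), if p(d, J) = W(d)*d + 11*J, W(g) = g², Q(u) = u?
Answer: -73602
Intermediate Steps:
p(d, J) = d³ + 11*J (p(d, J) = d²*d + 11*J = d³ + 11*J)
141*(p(-8, -1) + Q(1)) = 141*(((-8)³ + 11*(-1)) + 1) = 141*((-512 - 11) + 1) = 141*(-523 + 1) = 141*(-522) = -73602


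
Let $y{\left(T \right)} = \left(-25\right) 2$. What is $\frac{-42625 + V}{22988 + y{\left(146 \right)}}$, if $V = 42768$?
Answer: $\frac{143}{22938} \approx 0.0062342$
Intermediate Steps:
$y{\left(T \right)} = -50$
$\frac{-42625 + V}{22988 + y{\left(146 \right)}} = \frac{-42625 + 42768}{22988 - 50} = \frac{143}{22938}$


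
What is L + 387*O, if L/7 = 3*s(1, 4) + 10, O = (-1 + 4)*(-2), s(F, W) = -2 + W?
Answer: -2210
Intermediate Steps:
O = -6 (O = 3*(-2) = -6)
L = 112 (L = 7*(3*(-2 + 4) + 10) = 7*(3*2 + 10) = 7*(6 + 10) = 7*16 = 112)
L + 387*O = 112 + 387*(-6) = 112 - 2322 = -2210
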